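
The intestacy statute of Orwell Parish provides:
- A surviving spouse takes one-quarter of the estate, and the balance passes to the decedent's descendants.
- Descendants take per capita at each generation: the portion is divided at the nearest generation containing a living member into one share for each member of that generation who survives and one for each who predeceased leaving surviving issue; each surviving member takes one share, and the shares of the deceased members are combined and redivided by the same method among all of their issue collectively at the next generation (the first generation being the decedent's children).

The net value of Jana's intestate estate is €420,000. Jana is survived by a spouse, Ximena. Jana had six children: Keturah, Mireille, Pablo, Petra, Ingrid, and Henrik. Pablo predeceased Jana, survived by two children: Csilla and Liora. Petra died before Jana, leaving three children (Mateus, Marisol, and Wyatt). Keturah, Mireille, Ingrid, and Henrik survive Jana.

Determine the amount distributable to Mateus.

Ximena takes one-quarter of €420,000 = €105,000. The remaining €315,000 passes to the descendants.
The descendants' portion (€315,000) is divided at the children's generation into 6 shares of €52,500. Keturah, Mireille, Ingrid, and Henrik each take €52,500. The 2 shares of the deceased (Pablo and Petra) are combined into a pool of €105,000.
That pool (€105,000) is divided at the grandchildren's generation equally among Csilla, Liora, Mateus, Marisol, and Wyatt: €21,000 each.

Mateus receives €21,000.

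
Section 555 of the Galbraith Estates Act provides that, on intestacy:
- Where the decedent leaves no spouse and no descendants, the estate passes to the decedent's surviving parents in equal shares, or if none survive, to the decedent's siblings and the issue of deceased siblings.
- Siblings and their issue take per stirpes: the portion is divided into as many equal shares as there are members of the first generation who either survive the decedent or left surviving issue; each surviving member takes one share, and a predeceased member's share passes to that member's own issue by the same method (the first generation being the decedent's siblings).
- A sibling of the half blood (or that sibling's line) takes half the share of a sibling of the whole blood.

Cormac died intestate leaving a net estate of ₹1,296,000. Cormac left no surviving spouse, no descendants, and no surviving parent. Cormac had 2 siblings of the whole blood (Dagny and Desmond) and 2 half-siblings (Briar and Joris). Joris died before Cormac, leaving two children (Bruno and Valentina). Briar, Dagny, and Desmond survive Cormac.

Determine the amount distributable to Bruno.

The entire ₹1,296,000 passes to the siblings and their issue.
Counting each half-blood sibling's line as half a unit, there are 3 units in ₹1,296,000, so one unit is ₹432,000. Whole-blood lines (Dagny and Desmond) take ₹432,000 each; half-blood lines (Briar and Joris) take ₹216,000 each.
Joris's share (₹216,000) is divided into 2 shares of ₹108,000: Bruno and Valentina each take ₹108,000.

Bruno receives ₹108,000.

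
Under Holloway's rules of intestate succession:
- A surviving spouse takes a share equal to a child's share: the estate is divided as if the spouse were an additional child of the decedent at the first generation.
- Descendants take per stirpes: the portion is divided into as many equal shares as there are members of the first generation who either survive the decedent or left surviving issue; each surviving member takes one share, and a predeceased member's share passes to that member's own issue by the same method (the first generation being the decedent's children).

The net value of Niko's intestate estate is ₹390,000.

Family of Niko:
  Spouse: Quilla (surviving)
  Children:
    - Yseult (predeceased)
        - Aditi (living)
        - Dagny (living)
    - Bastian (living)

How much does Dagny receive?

Dagny receives ₹65,000.

The spouse counts as an additional share at the children's level, so there are 3 primary shares of ₹130,000. Quilla takes one such share (₹130,000).
The children's combined portion (₹260,000) is divided into 2 shares of ₹130,000: Bastian takes ₹130,000; Yseult's ₹130,000 share passes to Yseult's issue.
Yseult's share (₹130,000) is divided into 2 shares of ₹65,000: Aditi and Dagny each take ₹65,000.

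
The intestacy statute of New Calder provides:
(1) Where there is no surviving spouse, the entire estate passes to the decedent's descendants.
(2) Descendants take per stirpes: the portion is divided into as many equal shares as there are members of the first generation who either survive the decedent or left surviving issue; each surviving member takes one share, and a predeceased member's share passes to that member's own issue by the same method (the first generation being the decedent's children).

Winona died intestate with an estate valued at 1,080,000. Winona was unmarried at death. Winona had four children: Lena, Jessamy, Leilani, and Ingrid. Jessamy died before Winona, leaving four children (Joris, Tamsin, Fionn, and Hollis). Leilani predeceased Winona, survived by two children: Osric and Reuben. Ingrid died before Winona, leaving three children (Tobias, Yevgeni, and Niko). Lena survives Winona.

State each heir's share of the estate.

The entire 1,080,000 passes to the descendants.
That amount (1,080,000) is divided into 4 shares of 270,000: Lena takes 270,000; Jessamy's 270,000 share passes to Jessamy's issue; Leilani's 270,000 share passes to Leilani's issue; Ingrid's 270,000 share passes to Ingrid's issue.
Jessamy's share (270,000) is divided into 4 shares of 67,500: Joris, Tamsin, Fionn, and Hollis each take 67,500.
Leilani's share (270,000) is divided into 2 shares of 135,000: Osric and Reuben each take 135,000.
Ingrid's share (270,000) is divided into 3 shares of 90,000: Tobias, Yevgeni, and Niko each take 90,000.

Lena: 270,000; Joris: 67,500; Tamsin: 67,500; Fionn: 67,500; Hollis: 67,500; Osric: 135,000; Reuben: 135,000; Tobias: 90,000; Yevgeni: 90,000; Niko: 90,000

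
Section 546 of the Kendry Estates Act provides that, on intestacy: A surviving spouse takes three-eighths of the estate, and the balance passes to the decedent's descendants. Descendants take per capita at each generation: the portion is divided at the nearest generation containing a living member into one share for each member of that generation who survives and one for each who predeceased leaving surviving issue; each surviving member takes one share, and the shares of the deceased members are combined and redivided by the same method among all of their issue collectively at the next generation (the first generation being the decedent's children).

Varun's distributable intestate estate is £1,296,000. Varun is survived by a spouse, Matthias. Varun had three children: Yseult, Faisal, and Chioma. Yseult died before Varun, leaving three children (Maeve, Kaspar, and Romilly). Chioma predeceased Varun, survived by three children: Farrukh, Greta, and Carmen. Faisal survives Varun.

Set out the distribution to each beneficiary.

Matthias: £486,000; Maeve: £90,000; Kaspar: £90,000; Romilly: £90,000; Faisal: £270,000; Farrukh: £90,000; Greta: £90,000; Carmen: £90,000

Matthias takes three-eighths of £1,296,000 = £486,000. The remaining £810,000 passes to the descendants.
The descendants' portion (£810,000) is divided at the children's generation into 3 shares of £270,000. Faisal takes £270,000. The 2 shares of the deceased (Yseult and Chioma) are combined into a pool of £540,000.
That pool (£540,000) is divided at the grandchildren's generation equally among Maeve, Kaspar, Romilly, Farrukh, Greta, and Carmen: £90,000 each.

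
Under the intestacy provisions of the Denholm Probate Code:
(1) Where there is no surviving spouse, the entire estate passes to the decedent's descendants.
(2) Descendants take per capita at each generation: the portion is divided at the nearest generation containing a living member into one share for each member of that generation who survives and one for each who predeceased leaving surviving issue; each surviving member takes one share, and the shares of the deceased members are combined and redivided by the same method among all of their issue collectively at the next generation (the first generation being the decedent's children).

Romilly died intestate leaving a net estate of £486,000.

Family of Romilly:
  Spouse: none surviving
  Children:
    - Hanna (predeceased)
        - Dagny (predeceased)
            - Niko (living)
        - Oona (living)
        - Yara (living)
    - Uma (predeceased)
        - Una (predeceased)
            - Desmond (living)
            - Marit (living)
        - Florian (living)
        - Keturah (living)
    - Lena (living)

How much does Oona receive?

The entire £486,000 passes to the descendants.
That amount (£486,000) is divided at the children's generation into 3 shares of £162,000. Lena takes £162,000. The 2 shares of the deceased (Hanna and Uma) are combined into a pool of £324,000.
That pool (£324,000) is divided at the grandchildren's generation into 6 shares of £54,000. Oona, Yara, Florian, and Keturah each take £54,000. The 2 shares of the deceased (Dagny and Una) are combined into a pool of £108,000.
That pool (£108,000) is divided at the great-grandchildren's generation equally among Niko, Desmond, and Marit: £36,000 each.

Oona receives £54,000.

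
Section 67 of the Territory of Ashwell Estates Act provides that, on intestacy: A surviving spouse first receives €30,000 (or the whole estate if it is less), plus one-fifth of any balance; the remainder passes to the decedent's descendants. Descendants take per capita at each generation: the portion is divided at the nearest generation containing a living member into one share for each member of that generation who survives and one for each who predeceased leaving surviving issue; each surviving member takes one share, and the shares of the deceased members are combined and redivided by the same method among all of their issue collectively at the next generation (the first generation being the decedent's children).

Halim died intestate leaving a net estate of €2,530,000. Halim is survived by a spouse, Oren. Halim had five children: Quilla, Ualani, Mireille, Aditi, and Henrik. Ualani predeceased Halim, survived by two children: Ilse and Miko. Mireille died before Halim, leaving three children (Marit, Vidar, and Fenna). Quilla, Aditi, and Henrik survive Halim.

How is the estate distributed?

Oren first takes €30,000, leaving a balance of €2,500,000. Oren then takes one-fifth of the balance (€500,000), for a total of €530,000. The remaining €2,000,000 passes to the descendants.
The descendants' portion (€2,000,000) is divided at the children's generation into 5 shares of €400,000. Quilla, Aditi, and Henrik each take €400,000. The 2 shares of the deceased (Ualani and Mireille) are combined into a pool of €800,000.
That pool (€800,000) is divided at the grandchildren's generation equally among Ilse, Miko, Marit, Vidar, and Fenna: €160,000 each.

Oren: €530,000; Quilla: €400,000; Ilse: €160,000; Miko: €160,000; Marit: €160,000; Vidar: €160,000; Fenna: €160,000; Aditi: €400,000; Henrik: €400,000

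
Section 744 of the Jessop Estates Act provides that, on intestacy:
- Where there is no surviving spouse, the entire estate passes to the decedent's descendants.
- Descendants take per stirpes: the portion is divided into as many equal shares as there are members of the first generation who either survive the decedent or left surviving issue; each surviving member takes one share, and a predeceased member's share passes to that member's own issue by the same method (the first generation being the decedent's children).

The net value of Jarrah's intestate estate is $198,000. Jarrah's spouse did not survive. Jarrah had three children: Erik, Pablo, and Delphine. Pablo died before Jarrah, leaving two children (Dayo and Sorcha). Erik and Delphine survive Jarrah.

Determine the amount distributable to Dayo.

The entire $198,000 passes to the descendants.
That amount ($198,000) is divided into 3 shares of $66,000: Erik and Delphine each take $66,000; Pablo's $66,000 share passes to Pablo's issue.
Pablo's share ($66,000) is divided into 2 shares of $33,000: Dayo and Sorcha each take $33,000.

Dayo receives $33,000.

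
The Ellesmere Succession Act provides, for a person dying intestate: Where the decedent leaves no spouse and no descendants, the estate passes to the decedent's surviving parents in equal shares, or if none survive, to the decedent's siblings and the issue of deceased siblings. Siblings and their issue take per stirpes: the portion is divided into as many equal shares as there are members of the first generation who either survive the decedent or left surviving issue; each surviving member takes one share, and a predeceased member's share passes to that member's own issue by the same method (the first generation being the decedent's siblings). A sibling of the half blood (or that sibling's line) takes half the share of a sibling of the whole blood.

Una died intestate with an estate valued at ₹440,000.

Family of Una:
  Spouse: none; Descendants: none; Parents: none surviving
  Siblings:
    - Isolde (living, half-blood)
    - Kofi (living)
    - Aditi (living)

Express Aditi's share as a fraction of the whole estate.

The entire ₹440,000 passes to the siblings and their issue.
Counting each half-blood sibling's line as half a unit, there are 5/2 units in ₹440,000, so one unit is ₹176,000. Whole-blood lines (Kofi and Aditi) take ₹176,000 each; half-blood lines (Isolde) take ₹88,000 each.

Aditi receives 2/5 of the estate.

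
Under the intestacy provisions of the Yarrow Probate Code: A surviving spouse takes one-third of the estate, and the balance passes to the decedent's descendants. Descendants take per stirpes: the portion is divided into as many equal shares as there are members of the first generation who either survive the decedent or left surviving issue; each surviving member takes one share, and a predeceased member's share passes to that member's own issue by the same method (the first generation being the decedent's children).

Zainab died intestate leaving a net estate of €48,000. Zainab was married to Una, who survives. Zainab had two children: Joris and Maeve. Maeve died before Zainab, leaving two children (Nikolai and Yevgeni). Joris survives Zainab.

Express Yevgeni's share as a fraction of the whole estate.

Una takes one-third of €48,000 = €16,000. The remaining €32,000 passes to the descendants.
The descendants' portion (€32,000) is divided into 2 shares of €16,000: Joris takes €16,000; Maeve's €16,000 share passes to Maeve's issue.
Maeve's share (€16,000) is divided into 2 shares of €8,000: Nikolai and Yevgeni each take €8,000.

Yevgeni receives 1/6 of the estate.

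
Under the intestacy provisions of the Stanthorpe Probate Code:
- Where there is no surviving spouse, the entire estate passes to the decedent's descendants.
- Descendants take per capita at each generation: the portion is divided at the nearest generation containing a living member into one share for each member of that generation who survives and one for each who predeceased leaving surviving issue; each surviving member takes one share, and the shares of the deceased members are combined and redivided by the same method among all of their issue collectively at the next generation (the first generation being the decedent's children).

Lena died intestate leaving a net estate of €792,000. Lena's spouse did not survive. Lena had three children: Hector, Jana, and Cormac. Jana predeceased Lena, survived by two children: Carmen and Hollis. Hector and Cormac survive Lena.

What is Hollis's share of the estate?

Hollis receives €132,000.

The entire €792,000 passes to the descendants.
That amount (€792,000) is divided at the children's generation into 3 shares of €264,000. Hector and Cormac each take €264,000. The remaining share for the deceased Jana (€264,000) is carried to the next generation.
That pool (€264,000) is divided at the grandchildren's generation equally among Carmen and Hollis: €132,000 each.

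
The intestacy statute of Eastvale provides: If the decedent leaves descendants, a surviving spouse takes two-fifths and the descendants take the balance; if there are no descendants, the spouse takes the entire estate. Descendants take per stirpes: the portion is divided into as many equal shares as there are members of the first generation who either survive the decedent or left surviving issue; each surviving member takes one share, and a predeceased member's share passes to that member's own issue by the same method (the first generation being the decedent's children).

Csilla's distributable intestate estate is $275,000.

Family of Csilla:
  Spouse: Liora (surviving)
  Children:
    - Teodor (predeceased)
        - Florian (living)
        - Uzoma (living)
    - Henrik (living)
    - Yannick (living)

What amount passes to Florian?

Florian receives $27,500.

Liora takes two-fifths of $275,000 = $110,000. The remaining $165,000 passes to the descendants.
The descendants' portion ($165,000) is divided into 3 shares of $55,000: Henrik and Yannick each take $55,000; Teodor's $55,000 share passes to Teodor's issue.
Teodor's share ($55,000) is divided into 2 shares of $27,500: Florian and Uzoma each take $27,500.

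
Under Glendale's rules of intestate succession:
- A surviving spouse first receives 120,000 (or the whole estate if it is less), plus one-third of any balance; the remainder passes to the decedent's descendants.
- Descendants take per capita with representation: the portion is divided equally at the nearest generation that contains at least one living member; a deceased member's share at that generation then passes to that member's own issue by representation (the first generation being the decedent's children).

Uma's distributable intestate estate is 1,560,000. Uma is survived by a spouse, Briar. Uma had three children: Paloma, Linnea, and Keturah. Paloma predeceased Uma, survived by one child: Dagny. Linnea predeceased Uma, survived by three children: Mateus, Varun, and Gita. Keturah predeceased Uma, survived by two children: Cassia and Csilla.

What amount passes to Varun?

Varun receives 160,000.

Briar first takes 120,000, leaving a balance of 1,440,000. Briar then takes one-third of the balance (480,000), for a total of 600,000. The remaining 960,000 passes to the descendants.
No child survives, so the initial division is made at the grandchildren's generation.
The descendants' portion (960,000) is divided into 6 shares of 160,000: Dagny, Mateus, Varun, Gita, Cassia, and Csilla each take 160,000.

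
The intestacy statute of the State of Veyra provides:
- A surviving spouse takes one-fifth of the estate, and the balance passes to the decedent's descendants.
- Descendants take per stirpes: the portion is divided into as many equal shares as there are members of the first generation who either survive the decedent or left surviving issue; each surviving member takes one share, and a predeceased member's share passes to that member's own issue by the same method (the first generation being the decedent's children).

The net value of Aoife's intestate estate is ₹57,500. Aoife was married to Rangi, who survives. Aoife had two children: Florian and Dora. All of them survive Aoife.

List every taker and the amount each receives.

Rangi: ₹11,500; Florian: ₹23,000; Dora: ₹23,000

Rangi takes one-fifth of ₹57,500 = ₹11,500. The remaining ₹46,000 passes to the descendants.
The descendants' portion (₹46,000) is divided into 2 shares of ₹23,000: Florian and Dora each take ₹23,000.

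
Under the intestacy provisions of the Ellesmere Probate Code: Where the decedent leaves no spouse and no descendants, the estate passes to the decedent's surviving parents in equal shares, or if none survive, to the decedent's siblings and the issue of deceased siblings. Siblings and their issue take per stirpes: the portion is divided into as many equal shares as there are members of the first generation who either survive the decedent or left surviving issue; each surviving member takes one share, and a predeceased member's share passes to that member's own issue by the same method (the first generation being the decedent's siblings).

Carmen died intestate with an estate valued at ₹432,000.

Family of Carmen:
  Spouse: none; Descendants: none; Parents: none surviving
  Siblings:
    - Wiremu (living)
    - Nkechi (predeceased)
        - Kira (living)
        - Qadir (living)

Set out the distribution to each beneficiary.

Wiremu: ₹216,000; Kira: ₹108,000; Qadir: ₹108,000

The entire ₹432,000 passes to the siblings and their issue.
That amount (₹432,000) is divided into 2 shares of ₹216,000: Wiremu takes ₹216,000; Nkechi's ₹216,000 share passes to Nkechi's issue.
Nkechi's share (₹216,000) is divided into 2 shares of ₹108,000: Kira and Qadir each take ₹108,000.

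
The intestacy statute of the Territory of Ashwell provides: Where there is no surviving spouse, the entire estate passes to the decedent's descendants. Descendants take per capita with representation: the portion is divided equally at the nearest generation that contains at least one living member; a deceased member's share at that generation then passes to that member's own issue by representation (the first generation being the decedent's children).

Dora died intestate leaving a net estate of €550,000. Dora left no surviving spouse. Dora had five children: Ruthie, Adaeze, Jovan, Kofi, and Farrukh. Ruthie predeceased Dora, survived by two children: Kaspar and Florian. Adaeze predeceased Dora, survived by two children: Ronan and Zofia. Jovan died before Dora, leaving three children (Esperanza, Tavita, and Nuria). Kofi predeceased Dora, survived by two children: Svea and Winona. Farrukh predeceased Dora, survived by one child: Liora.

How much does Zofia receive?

Zofia receives €55,000.

The entire €550,000 passes to the descendants.
No child survives, so the initial division is made at the grandchildren's generation.
That amount (€550,000) is divided into 10 shares of €55,000: Kaspar, Florian, Ronan, Zofia, Esperanza, Tavita, Nuria, Svea, Winona, and Liora each take €55,000.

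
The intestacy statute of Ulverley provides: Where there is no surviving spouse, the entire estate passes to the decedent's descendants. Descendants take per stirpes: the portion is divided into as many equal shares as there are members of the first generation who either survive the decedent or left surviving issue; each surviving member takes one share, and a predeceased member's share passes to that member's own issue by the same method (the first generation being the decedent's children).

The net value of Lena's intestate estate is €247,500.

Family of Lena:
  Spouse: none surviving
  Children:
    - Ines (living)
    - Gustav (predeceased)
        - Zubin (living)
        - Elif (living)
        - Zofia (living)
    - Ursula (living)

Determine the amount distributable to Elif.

Elif receives €27,500.

The entire €247,500 passes to the descendants.
That amount (€247,500) is divided into 3 shares of €82,500: Ines and Ursula each take €82,500; Gustav's €82,500 share passes to Gustav's issue.
Gustav's share (€82,500) is divided into 3 shares of €27,500: Zubin, Elif, and Zofia each take €27,500.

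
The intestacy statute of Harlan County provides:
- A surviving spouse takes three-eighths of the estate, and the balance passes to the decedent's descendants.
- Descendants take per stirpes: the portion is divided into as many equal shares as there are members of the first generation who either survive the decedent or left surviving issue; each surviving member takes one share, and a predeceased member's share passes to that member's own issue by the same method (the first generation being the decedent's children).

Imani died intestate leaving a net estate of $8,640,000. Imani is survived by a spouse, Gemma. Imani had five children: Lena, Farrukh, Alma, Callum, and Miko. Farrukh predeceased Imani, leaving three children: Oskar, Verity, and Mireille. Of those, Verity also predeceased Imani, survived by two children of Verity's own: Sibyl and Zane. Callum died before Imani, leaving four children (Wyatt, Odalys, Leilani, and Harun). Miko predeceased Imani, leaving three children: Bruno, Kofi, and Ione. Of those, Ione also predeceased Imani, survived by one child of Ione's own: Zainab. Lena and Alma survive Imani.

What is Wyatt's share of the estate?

Wyatt receives $270,000.

Gemma takes three-eighths of $8,640,000 = $3,240,000. The remaining $5,400,000 passes to the descendants.
The descendants' portion ($5,400,000) is divided into 5 shares of $1,080,000: Lena and Alma each take $1,080,000; Farrukh's $1,080,000 share passes to Farrukh's issue; Callum's $1,080,000 share passes to Callum's issue; Miko's $1,080,000 share passes to Miko's issue.
Farrukh's share ($1,080,000) is divided into 3 shares of $360,000: Oskar and Mireille each take $360,000; Verity's $360,000 share passes to Verity's issue.
Verity's share ($360,000) is divided into 2 shares of $180,000: Sibyl and Zane each take $180,000.
Callum's share ($1,080,000) is divided into 4 shares of $270,000: Wyatt, Odalys, Leilani, and Harun each take $270,000.
Miko's share ($1,080,000) is divided into 3 shares of $360,000: Bruno and Kofi each take $360,000; Ione's $360,000 share passes to Ione's issue.
Ione's share ($360,000) passes entirely to Zainab.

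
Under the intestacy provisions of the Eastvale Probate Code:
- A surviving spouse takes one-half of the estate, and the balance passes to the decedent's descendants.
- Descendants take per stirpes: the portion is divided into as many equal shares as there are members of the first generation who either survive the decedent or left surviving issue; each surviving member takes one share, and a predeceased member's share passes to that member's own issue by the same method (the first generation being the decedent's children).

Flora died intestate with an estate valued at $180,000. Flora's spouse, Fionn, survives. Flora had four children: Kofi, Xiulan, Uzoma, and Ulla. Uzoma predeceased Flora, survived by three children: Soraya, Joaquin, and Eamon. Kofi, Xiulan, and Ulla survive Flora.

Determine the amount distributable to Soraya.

Fionn takes one-half of $180,000 = $90,000. The remaining $90,000 passes to the descendants.
The descendants' portion ($90,000) is divided into 4 shares of $22,500: Kofi, Xiulan, and Ulla each take $22,500; Uzoma's $22,500 share passes to Uzoma's issue.
Uzoma's share ($22,500) is divided into 3 shares of $7,500: Soraya, Joaquin, and Eamon each take $7,500.

Soraya receives $7,500.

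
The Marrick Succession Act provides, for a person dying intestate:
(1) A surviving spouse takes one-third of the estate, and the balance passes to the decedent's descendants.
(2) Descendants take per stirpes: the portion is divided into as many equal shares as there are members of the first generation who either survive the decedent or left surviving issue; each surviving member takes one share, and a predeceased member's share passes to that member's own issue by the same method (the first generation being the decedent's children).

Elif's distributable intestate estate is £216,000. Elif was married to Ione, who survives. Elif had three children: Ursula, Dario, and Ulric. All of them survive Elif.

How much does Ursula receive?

Ione takes one-third of £216,000 = £72,000. The remaining £144,000 passes to the descendants.
The descendants' portion (£144,000) is divided into 3 shares of £48,000: Ursula, Dario, and Ulric each take £48,000.

Ursula receives £48,000.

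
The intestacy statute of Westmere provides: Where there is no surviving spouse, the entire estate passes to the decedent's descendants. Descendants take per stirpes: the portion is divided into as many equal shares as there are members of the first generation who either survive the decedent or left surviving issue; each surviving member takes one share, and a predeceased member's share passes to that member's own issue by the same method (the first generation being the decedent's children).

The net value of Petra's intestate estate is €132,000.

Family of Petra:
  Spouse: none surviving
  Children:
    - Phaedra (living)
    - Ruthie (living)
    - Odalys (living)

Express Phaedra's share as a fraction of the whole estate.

Phaedra receives 1/3 of the estate.

The entire €132,000 passes to the descendants.
That amount (€132,000) is divided into 3 shares of €44,000: Phaedra, Ruthie, and Odalys each take €44,000.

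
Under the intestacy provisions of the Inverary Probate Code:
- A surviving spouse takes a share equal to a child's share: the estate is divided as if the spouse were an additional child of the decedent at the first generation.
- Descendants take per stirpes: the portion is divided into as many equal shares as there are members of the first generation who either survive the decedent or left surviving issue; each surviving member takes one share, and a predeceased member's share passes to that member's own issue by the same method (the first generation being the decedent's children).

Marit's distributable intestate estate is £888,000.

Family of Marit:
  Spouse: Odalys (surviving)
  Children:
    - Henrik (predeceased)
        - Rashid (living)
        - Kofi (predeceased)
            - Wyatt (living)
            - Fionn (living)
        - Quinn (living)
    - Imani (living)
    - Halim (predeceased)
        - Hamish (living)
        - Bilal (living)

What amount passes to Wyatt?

Wyatt receives £37,000.

The spouse counts as an additional share at the children's level, so there are 4 primary shares of £222,000. Odalys takes one such share (£222,000).
The children's combined portion (£666,000) is divided into 3 shares of £222,000: Imani takes £222,000; Henrik's £222,000 share passes to Henrik's issue; Halim's £222,000 share passes to Halim's issue.
Henrik's share (£222,000) is divided into 3 shares of £74,000: Rashid and Quinn each take £74,000; Kofi's £74,000 share passes to Kofi's issue.
Kofi's share (£74,000) is divided into 2 shares of £37,000: Wyatt and Fionn each take £37,000.
Halim's share (£222,000) is divided into 2 shares of £111,000: Hamish and Bilal each take £111,000.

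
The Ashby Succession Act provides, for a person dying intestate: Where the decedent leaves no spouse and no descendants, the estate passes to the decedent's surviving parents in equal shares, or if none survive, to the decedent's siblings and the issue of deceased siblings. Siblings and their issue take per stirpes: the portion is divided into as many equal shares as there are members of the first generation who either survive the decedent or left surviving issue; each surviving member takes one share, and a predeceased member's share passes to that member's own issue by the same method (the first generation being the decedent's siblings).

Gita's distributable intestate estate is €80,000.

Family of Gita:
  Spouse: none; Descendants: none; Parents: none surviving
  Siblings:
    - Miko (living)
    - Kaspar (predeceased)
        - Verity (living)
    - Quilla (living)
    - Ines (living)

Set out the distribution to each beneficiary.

The entire €80,000 passes to the siblings and their issue.
That amount (€80,000) is divided into 4 shares of €20,000: Miko, Quilla, and Ines each take €20,000; Kaspar's €20,000 share passes to Kaspar's issue.
Kaspar's share (€20,000) passes entirely to Verity.

Miko: €20,000; Verity: €20,000; Quilla: €20,000; Ines: €20,000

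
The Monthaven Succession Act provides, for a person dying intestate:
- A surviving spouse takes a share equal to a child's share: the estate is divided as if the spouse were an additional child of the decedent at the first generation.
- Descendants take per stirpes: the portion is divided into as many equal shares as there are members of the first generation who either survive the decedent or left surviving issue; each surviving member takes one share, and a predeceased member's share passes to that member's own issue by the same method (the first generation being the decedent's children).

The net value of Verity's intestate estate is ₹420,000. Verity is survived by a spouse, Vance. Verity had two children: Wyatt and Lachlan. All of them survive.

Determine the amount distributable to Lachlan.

Lachlan receives ₹140,000.

The spouse counts as an additional share at the children's level, so there are 3 primary shares of ₹140,000. Vance takes one such share (₹140,000).
The children's combined portion (₹280,000) is divided into 2 shares of ₹140,000: Wyatt and Lachlan each take ₹140,000.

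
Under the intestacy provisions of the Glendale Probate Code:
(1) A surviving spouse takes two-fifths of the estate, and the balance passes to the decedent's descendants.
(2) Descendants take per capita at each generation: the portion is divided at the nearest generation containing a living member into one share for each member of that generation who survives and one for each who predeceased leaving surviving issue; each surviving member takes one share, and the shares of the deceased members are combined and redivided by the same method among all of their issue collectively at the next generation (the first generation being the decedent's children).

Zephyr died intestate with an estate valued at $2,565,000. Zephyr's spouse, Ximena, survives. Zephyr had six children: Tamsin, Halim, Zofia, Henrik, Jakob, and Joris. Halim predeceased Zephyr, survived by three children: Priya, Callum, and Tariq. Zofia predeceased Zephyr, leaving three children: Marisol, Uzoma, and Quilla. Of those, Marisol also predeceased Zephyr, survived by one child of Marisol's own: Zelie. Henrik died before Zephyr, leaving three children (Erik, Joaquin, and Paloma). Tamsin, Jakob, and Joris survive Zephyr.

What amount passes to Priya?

Priya receives $85,500.

Ximena takes two-fifths of $2,565,000 = $1,026,000. The remaining $1,539,000 passes to the descendants.
The descendants' portion ($1,539,000) is divided at the children's generation into 6 shares of $256,500. Tamsin, Jakob, and Joris each take $256,500. The 3 shares of the deceased (Halim, Zofia, and Henrik) are combined into a pool of $769,500.
That pool ($769,500) is divided at the grandchildren's generation into 9 shares of $85,500. Priya, Callum, Tariq, Uzoma, Quilla, Erik, Joaquin, and Paloma each take $85,500. The remaining share for the deceased Marisol ($85,500) is carried to the next generation.
That pool ($85,500) passes entirely to Zelie, the sole taker at the great-grandchildren's generation.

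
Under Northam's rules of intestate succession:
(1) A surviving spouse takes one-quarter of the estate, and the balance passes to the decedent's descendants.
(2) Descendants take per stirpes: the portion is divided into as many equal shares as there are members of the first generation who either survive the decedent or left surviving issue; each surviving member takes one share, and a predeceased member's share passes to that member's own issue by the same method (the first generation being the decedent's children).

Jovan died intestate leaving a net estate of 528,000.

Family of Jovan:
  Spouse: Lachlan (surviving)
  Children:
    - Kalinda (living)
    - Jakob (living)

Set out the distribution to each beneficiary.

Lachlan: 132,000; Kalinda: 198,000; Jakob: 198,000

Lachlan takes one-quarter of 528,000 = 132,000. The remaining 396,000 passes to the descendants.
The descendants' portion (396,000) is divided into 2 shares of 198,000: Kalinda and Jakob each take 198,000.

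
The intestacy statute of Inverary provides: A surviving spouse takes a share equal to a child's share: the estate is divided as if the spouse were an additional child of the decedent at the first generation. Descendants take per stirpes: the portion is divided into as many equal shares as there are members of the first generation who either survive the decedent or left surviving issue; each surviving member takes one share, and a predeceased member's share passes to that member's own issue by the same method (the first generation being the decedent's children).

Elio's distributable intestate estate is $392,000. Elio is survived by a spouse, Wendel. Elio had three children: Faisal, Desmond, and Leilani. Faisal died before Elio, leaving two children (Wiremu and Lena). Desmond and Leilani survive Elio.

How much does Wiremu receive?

The spouse counts as an additional share at the children's level, so there are 4 primary shares of $98,000. Wendel takes one such share ($98,000).
The children's combined portion ($294,000) is divided into 3 shares of $98,000: Desmond and Leilani each take $98,000; Faisal's $98,000 share passes to Faisal's issue.
Faisal's share ($98,000) is divided into 2 shares of $49,000: Wiremu and Lena each take $49,000.

Wiremu receives $49,000.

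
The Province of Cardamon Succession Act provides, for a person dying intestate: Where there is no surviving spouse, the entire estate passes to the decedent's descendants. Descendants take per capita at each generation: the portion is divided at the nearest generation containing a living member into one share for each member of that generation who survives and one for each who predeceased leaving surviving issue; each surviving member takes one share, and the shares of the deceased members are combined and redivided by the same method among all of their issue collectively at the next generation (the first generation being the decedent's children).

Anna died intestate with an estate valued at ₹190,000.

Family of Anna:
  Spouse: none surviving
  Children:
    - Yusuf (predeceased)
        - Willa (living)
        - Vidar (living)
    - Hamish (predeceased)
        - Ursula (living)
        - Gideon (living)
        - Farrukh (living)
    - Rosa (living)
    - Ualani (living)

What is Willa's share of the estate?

Willa receives ₹19,000.

The entire ₹190,000 passes to the descendants.
That amount (₹190,000) is divided at the children's generation into 4 shares of ₹47,500. Rosa and Ualani each take ₹47,500. The 2 shares of the deceased (Yusuf and Hamish) are combined into a pool of ₹95,000.
That pool (₹95,000) is divided at the grandchildren's generation equally among Willa, Vidar, Ursula, Gideon, and Farrukh: ₹19,000 each.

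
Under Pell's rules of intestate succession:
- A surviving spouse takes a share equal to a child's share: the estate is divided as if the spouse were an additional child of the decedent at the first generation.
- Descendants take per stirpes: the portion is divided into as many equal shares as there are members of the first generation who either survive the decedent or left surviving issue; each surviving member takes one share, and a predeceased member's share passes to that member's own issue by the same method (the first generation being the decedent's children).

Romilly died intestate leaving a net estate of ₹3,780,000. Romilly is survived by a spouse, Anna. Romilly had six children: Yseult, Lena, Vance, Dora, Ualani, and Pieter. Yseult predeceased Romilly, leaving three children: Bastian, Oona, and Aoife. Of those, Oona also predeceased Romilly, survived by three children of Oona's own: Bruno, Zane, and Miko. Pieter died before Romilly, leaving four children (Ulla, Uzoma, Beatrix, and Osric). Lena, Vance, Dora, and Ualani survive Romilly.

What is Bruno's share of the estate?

The spouse counts as an additional share at the children's level, so there are 7 primary shares of ₹540,000. Anna takes one such share (₹540,000).
The children's combined portion (₹3,240,000) is divided into 6 shares of ₹540,000: Lena, Vance, Dora, and Ualani each take ₹540,000; Yseult's ₹540,000 share passes to Yseult's issue; Pieter's ₹540,000 share passes to Pieter's issue.
Yseult's share (₹540,000) is divided into 3 shares of ₹180,000: Bastian and Aoife each take ₹180,000; Oona's ₹180,000 share passes to Oona's issue.
Oona's share (₹180,000) is divided into 3 shares of ₹60,000: Bruno, Zane, and Miko each take ₹60,000.
Pieter's share (₹540,000) is divided into 4 shares of ₹135,000: Ulla, Uzoma, Beatrix, and Osric each take ₹135,000.

Bruno receives ₹60,000.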